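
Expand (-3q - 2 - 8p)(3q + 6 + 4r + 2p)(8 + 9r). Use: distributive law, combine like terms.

-72q^2 - 81q^2r - 192q - 312qr - 108qr^2 - 240pq - 270pqr - 96 - 172r - 72r^2 - 416p - 724pr - 288pr^2 - 128p^2 - 144p^2r

(-3q - 2 - 8p)(3q + 6 + 4r + 2p)(8 + 9r)
= (-9q^2 - 18q - 12qr - 6pq - 6q - 12 - 8r - 4p - 24pq - 48p - 32pr - 16p^2)(8 + 9r)    [distributive law]
= (-9q^2 - 24q - 12qr - 30pq - 12 - 8r - 52p - 32pr - 16p^2)(8 + 9r)    [combine like terms]
= -72q^2 - 81q^2r - 192q - 216qr - 96qr - 108qr^2 - 240pq - 270pqr - 96 - 108r - 64r - 72r^2 - 416p - 468pr - 256pr - 288pr^2 - 128p^2 - 144p^2r    [distributive law]
= -72q^2 - 81q^2r - 192q - 312qr - 108qr^2 - 240pq - 270pqr - 96 - 172r - 72r^2 - 416p - 724pr - 288pr^2 - 128p^2 - 144p^2r    [combine like terms]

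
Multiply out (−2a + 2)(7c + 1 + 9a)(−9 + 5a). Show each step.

196ac − 70a^2c − 134a + 242a^2 − 90a^3 − 126c − 18

(−2a + 2)(7c + 1 + 9a)(−9 + 5a)
= (−14ac − 2a − 18a^2 + 14c + 2 + 18a)(−9 + 5a)    [distributive law]
= (−14ac + 16a − 18a^2 + 14c + 2)(−9 + 5a)    [combine like terms]
= 126ac − 70a^2c − 144a + 80a^2 + 162a^2 − 90a^3 − 126c + 70ac − 18 + 10a    [distributive law]
= 196ac − 70a^2c − 134a + 242a^2 − 90a^3 − 126c − 18    [combine like terms]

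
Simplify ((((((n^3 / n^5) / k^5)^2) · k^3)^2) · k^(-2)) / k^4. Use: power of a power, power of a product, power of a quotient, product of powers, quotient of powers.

((((((n^3 / n^5) / k^5)^2) · k^3)^2) · k^(-2)) / k^4
= ((((((n^3 / n^5) / k^5)^2)^2) · ((k^3)^2)) · k^(-2)) / k^4    [power of a product]
= (((((n^3 / n^5) / k^5)^4) · ((k^3)^2)) · k^(-2)) / k^4    [power of a power]
= (((((n^3 / n^5)^4) / ((k^5)^4)) · ((k^3)^2)) · k^(-2)) / k^4    [power of a quotient]
= ((((((n^3)^4) / ((n^5)^4)) / ((k^5)^4)) · ((k^3)^2)) · k^(-2)) / k^4    [power of a quotient]
= ((((n^12 / ((n^5)^4)) / ((k^5)^4)) · ((k^3)^2)) · k^(-2)) / k^4    [power of a power]
= ((((n^12 / n^20) / ((k^5)^4)) · ((k^3)^2)) · k^(-2)) / k^4    [power of a power]
= (((n^(-8) / ((k^5)^4)) · ((k^3)^2)) · k^(-2)) / k^4    [quotient of powers]
= (((n^(-8) / k^20) · ((k^3)^2)) · k^(-2)) / k^4    [power of a power]
= (((n^(-8) / k^20) · k^6) · k^(-2)) / k^4    [power of a power]
= k^(-20)n^(-8)    [quotient of powers; product of powers]

k^(-20)n^(-8)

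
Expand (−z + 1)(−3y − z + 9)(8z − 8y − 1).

(−z + 1)(−3y − z + 9)(8z − 8y − 1)
= (3yz + z^2 − 9z − 3y − z + 9)(8z − 8y − 1)    [distributive law]
= (3yz + z^2 − 10z − 3y + 9)(8z − 8y − 1)    [combine like terms]
= 24yz^2 − 24y^2z − 3yz + 8z^3 − 8yz^2 − z^2 − 80z^2 + 80yz + 10z − 24yz + 24y^2 + 3y + 72z − 72y − 9    [distributive law]
= 16yz^2 − 24y^2z + 53yz + 8z^3 − 81z^2 + 82z + 24y^2 − 69y − 9    [combine like terms]

16yz^2 − 24y^2z + 53yz + 8z^3 − 81z^2 + 82z + 24y^2 − 69y − 9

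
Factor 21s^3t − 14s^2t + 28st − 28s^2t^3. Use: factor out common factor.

21s^3t − 14s^2t + 28st − 28s^2t^3
= 7(3s^3t − 2s^2t + 4st − 4s^2t^3)    [factor out 7]
= 7st(3s^2 − 2s + 4 − 4st^2)    [factor out st]

7st(3s^2 − 2s + 4 − 4st^2)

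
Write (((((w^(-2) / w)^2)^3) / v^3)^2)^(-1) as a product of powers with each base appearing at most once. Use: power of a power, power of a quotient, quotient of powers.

(((((w^(-2) / w)^2)^3) / v^3)^2)^(-1)
= ((((w^(-2) / w)^2)^3) / v^3)^(-2)    [power of a power]
= ((((w^(-2) / w)^2)^3)^(-2)) / ((v^3)^(-2))    [power of a quotient]
= (((w^(-2) / w)^2)^(-6)) / ((v^3)^(-2))    [power of a power]
= ((w^(-2) / w)^(-12)) / ((v^3)^(-2))    [power of a power]
= (((w^(-2))^(-12)) / (w^(-12))) / ((v^3)^(-2))    [power of a quotient]
= (w^24 / (w^(-12))) / ((v^3)^(-2))    [power of a power]
= w^36 / ((v^3)^(-2))    [quotient of powers]
= w^36 / v^(-6)    [power of a power]
= v^6·w^36    [quotient of powers]

v^6·w^36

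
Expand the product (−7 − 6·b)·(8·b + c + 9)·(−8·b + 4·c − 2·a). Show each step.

(−7 − 6·b)·(8·b + c + 9)·(−8·b + 4·c − 2·a)
= (−56·b − 7·c − 63 − 48·b^2 − 6·b·c − 54·b)·(−8·b + 4·c − 2·a)    [distributive law]
= (−110·b − 7·c − 63 − 48·b^2 − 6·b·c)·(−8·b + 4·c − 2·a)    [combine like terms]
= 880·b^2 − 440·b·c + 220·a·b + 56·b·c − 28·c^2 + 14·a·c + 504·b − 252·c + 126·a + 384·b^3 − 192·b^2·c + 96·a·b^2 + 48·b^2·c − 24·b·c^2 + 12·a·b·c    [distributive law]
= 880·b^2 − 384·b·c + 220·a·b − 28·c^2 + 14·a·c + 504·b − 252·c + 126·a + 384·b^3 − 144·b^2·c + 96·a·b^2 − 24·b·c^2 + 12·a·b·c    [combine like terms]

880·b^2 − 384·b·c + 220·a·b − 28·c^2 + 14·a·c + 504·b − 252·c + 126·a + 384·b^3 − 144·b^2·c + 96·a·b^2 − 24·b·c^2 + 12·a·b·c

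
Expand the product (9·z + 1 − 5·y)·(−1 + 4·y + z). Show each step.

−8·z + 31·y·z + 9·z^2 − 1 + 9·y − 20·y^2

(9·z + 1 − 5·y)·(−1 + 4·y + z)
= −9·z + 36·y·z + 9·z^2 − 1 + 4·y + z + 5·y − 20·y^2 − 5·y·z    [distributive law]
= −8·z + 31·y·z + 9·z^2 − 1 + 9·y − 20·y^2    [combine like terms]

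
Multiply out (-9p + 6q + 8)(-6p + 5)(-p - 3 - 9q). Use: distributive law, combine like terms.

(-9p + 6q + 8)(-6p + 5)(-p - 3 - 9q)
= (54p^2 - 45p - 36pq + 30q - 48p + 40)(-p - 3 - 9q)    [distributive law]
= (54p^2 - 93p - 36pq + 30q + 40)(-p - 3 - 9q)    [combine like terms]
= -54p^3 - 162p^2 - 486p^2q + 93p^2 + 279p + 837pq + 36p^2q + 108pq + 324pq^2 - 30pq - 90q - 270q^2 - 40p - 120 - 360q    [distributive law]
= -54p^3 - 69p^2 - 450p^2q + 239p + 915pq + 324pq^2 - 450q - 270q^2 - 120    [combine like terms]

-54p^3 - 69p^2 - 450p^2q + 239p + 915pq + 324pq^2 - 450q - 270q^2 - 120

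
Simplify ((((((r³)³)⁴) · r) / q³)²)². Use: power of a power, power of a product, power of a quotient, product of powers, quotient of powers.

q⁻¹²r¹⁴⁸

((((((r³)³)⁴) · r) / q³)²)²
= (((((r³)³)⁴) · r) / q³)⁴    [power of a power]
= (((((r³)³)⁴) · r)⁴) / ((q³)⁴)    [power of a quotient]
= (((((r³)³)⁴)⁴) · (r⁴)) / ((q³)⁴)    [power of a product]
= ((((r³)³)¹⁶) · (r⁴)) / ((q³)⁴)    [power of a power]
= (((r³)⁴⁸) · (r⁴)) / ((q³)⁴)    [power of a power]
= (r¹⁴⁴ · (r⁴)) / ((q³)⁴)    [power of a power]
= r¹⁴⁸ / ((q³)⁴)    [product of powers]
= r¹⁴⁸ / q¹²    [power of a power]
= q⁻¹²r¹⁴⁸    [quotient of powers]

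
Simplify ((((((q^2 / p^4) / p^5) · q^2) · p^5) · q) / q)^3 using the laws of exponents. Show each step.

p^(-12)·q^12

((((((q^2 / p^4) / p^5) · q^2) · p^5) · q) / q)^3
= ((((((q^2 / p^4) / p^5) · q^2) · p^5) · q)^3) / (q^3)    [power of a quotient]
= ((((((q^2 / p^4) / p^5) · q^2) · p^5)^3) · (q^3)) / (q^3)    [power of a product]
= ((((((q^2 / p^4) / p^5) · q^2)^3) · ((p^5)^3)) · (q^3)) / (q^3)    [power of a product]
= ((((((q^2 / p^4) / p^5)^3) · ((q^2)^3)) · ((p^5)^3)) · (q^3)) / (q^3)    [power of a product]
= ((((((q^2 / p^4)^3) / ((p^5)^3)) · ((q^2)^3)) · ((p^5)^3)) · (q^3)) / (q^3)    [power of a quotient]
= (((((((q^2)^3) / ((p^4)^3)) / ((p^5)^3)) · ((q^2)^3)) · ((p^5)^3)) · (q^3)) / (q^3)    [power of a quotient]
= (((((q^6 / ((p^4)^3)) / ((p^5)^3)) · ((q^2)^3)) · ((p^5)^3)) · (q^3)) / (q^3)    [power of a power]
= (((((q^6 / p^12) / ((p^5)^3)) · ((q^2)^3)) · ((p^5)^3)) · (q^3)) / (q^3)    [power of a power]
= (((((q^6 / p^12) / p^15) · ((q^2)^3)) · ((p^5)^3)) · (q^3)) / (q^3)    [power of a power]
= (((((q^6 / p^12) / p^15) · q^6) · ((p^5)^3)) · (q^3)) / (q^3)    [power of a power]
= (((((q^6 / p^12) / p^15) · q^6) · p^15) · (q^3)) / (q^3)    [power of a power]
= p^(-12)·q^12    [quotient of powers; product of powers]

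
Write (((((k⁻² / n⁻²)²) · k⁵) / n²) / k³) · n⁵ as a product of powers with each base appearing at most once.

(((((k⁻² / n⁻²)²) · k⁵) / n²) / k³) · n⁵
= ((((((k⁻²)²) / ((n⁻²)²)) · k⁵) / n²) / k³) · n⁵    [power of a quotient]
= ((((k⁻⁴ / ((n⁻²)²)) · k⁵) / n²) / k³) · n⁵    [power of a power]
= ((((k⁻⁴ / n⁻⁴) · k⁵) / n²) / k³) · n⁵    [power of a power]
= k⁻²·n⁷    [quotient of powers; product of powers]

k⁻²·n⁷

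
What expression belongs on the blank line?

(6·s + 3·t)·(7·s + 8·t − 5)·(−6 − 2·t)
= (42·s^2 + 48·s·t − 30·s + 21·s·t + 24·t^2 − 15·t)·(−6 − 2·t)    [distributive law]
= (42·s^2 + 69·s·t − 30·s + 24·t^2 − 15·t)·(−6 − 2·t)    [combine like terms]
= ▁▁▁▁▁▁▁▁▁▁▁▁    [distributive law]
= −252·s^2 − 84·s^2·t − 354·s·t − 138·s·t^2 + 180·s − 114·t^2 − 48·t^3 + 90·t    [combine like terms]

After distributive law, the bracketed line is:

−252·s^2 − 84·s^2·t − 414·s·t − 138·s·t^2 + 180·s + 60·s·t − 144·t^2 − 48·t^3 + 90·t + 30·t^2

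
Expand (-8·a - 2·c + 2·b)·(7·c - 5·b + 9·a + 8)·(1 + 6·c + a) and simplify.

-474·a·c - 458·a·c² - 506·a²·c + 74·a·b + 372·a·b·c + 58·a²·b - 136·a² - 72·a³ - 64·a - 110·c² - 84·c³ + 120·b·c + 144·b·c² - 16·c - 10·b² - 60·b²·c - 10·a·b² + 16·b

(-8·a - 2·c + 2·b)·(7·c - 5·b + 9·a + 8)·(1 + 6·c + a)
= (-56·a·c + 40·a·b - 72·a² - 64·a - 14·c² + 10·b·c - 18·a·c - 16·c + 14·b·c - 10·b² + 18·a·b + 16·b)·(1 + 6·c + a)    [distributive law]
= (-74·a·c + 58·a·b - 72·a² - 64·a - 14·c² + 24·b·c - 16·c - 10·b² + 16·b)·(1 + 6·c + a)    [combine like terms]
= -74·a·c - 444·a·c² - 74·a²·c + 58·a·b + 348·a·b·c + 58·a²·b - 72·a² - 432·a²·c - 72·a³ - 64·a - 384·a·c - 64·a² - 14·c² - 84·c³ - 14·a·c² + 24·b·c + 144·b·c² + 24·a·b·c - 16·c - 96·c² - 16·a·c - 10·b² - 60·b²·c - 10·a·b² + 16·b + 96·b·c + 16·a·b    [distributive law]
= -474·a·c - 458·a·c² - 506·a²·c + 74·a·b + 372·a·b·c + 58·a²·b - 136·a² - 72·a³ - 64·a - 110·c² - 84·c³ + 120·b·c + 144·b·c² - 16·c - 10·b² - 60·b²·c - 10·a·b² + 16·b    [combine like terms]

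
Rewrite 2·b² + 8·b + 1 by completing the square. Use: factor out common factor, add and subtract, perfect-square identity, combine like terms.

2(b + 2)² - 7

2·b² + 8·b + 1
= 2(b² + 4·b) + 1    [factor out 2 from the b-terms]
= 2(b² + 4·b + 4 - 4) + 1    [add and subtract 4 inside the bracket]
= 2(b + 2)² - 8 + 1    [perfect-square identity]
= 2(b + 2)² - 7    [combine constants]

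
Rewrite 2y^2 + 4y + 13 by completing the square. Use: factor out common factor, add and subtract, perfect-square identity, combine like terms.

2y^2 + 4y + 13
= 2(y^2 + 2y) + 13    [factor out 2 from the y-terms]
= 2(y^2 + 2y + 1 − 1) + 13    [add and subtract 1 inside the bracket]
= 2(y + 1)^2 − 2 + 13    [perfect-square identity]
= 2(y + 1)^2 + 11    [combine constants]

2(y + 1)^2 + 11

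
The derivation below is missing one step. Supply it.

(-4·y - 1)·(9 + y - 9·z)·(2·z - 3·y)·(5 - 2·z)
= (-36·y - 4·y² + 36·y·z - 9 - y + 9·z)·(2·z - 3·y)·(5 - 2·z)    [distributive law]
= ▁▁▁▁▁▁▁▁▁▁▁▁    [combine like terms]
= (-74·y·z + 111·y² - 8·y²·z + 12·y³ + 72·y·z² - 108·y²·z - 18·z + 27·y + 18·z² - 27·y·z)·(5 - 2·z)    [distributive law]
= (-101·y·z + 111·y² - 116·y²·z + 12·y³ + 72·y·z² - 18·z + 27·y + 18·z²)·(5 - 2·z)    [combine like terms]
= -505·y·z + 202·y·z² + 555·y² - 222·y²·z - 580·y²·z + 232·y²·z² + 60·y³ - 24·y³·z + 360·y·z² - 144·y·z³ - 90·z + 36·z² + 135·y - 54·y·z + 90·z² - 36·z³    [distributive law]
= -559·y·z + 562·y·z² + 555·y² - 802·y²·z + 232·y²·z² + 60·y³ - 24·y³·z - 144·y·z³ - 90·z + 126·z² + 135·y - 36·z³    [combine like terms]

Applying combine like terms to the line above:

(-37·y - 4·y² + 36·y·z - 9 + 9·z)·(2·z - 3·y)·(5 - 2·z)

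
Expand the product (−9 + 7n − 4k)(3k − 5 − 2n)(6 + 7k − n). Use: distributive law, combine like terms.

273k − 121k^2 + 62kn + 270 − 147n − 67n^2 + 215k^2n − 127kn^2 + 14n^3 − 84k^3

(−9 + 7n − 4k)(3k − 5 − 2n)(6 + 7k − n)
= (−27k + 45 + 18n + 21kn − 35n − 14n^2 − 12k^2 + 20k + 8kn)(6 + 7k − n)    [distributive law]
= (−7k + 45 − 17n + 29kn − 14n^2 − 12k^2)(6 + 7k − n)    [combine like terms]
= −42k − 49k^2 + 7kn + 270 + 315k − 45n − 102n − 119kn + 17n^2 + 174kn + 203k^2n − 29kn^2 − 84n^2 − 98kn^2 + 14n^3 − 72k^2 − 84k^3 + 12k^2n    [distributive law]
= 273k − 121k^2 + 62kn + 270 − 147n − 67n^2 + 215k^2n − 127kn^2 + 14n^3 − 84k^3    [combine like terms]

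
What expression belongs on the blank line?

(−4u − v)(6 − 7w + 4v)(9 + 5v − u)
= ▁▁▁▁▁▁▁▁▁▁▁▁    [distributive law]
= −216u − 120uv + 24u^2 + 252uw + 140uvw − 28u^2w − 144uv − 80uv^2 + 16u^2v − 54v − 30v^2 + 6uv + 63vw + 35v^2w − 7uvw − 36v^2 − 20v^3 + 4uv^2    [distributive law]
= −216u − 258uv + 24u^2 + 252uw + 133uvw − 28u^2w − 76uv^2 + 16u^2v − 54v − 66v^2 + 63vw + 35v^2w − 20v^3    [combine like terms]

By distributive law:

(−24u + 28uw − 16uv − 6v + 7vw − 4v^2)(9 + 5v − u)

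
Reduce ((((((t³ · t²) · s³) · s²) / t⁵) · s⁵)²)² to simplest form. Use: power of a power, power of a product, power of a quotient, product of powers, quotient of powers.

s⁴⁰

((((((t³ · t²) · s³) · s²) / t⁵) · s⁵)²)²
= (((((t³ · t²) · s³) · s²) / t⁵) · s⁵)⁴    [power of a power]
= (((((t³ · t²) · s³) · s²) / t⁵)⁴) · ((s⁵)⁴)    [power of a product]
= (((((t³ · t²) · s³) · s²)⁴) / ((t⁵)⁴)) · ((s⁵)⁴)    [power of a quotient]
= (((((t³ · t²) · s³)⁴) · ((s²)⁴)) / ((t⁵)⁴)) · ((s⁵)⁴)    [power of a product]
= (((((t³ · t²)⁴) · ((s³)⁴)) · ((s²)⁴)) / ((t⁵)⁴)) · ((s⁵)⁴)    [power of a product]
= ((((((t³)⁴) · ((t²)⁴)) · ((s³)⁴)) · ((s²)⁴)) / ((t⁵)⁴)) · ((s⁵)⁴)    [power of a product]
= ((((t¹² · ((t²)⁴)) · ((s³)⁴)) · ((s²)⁴)) / ((t⁵)⁴)) · ((s⁵)⁴)    [power of a power]
= ((((t¹² · t⁸) · ((s³)⁴)) · ((s²)⁴)) / ((t⁵)⁴)) · ((s⁵)⁴)    [power of a power]
= (((t²⁰ · ((s³)⁴)) · ((s²)⁴)) / ((t⁵)⁴)) · ((s⁵)⁴)    [product of powers]
= (((t²⁰ · s¹²) · ((s²)⁴)) / ((t⁵)⁴)) · ((s⁵)⁴)    [power of a power]
= (((t²⁰ · s¹²) · s⁸) / ((t⁵)⁴)) · ((s⁵)⁴)    [power of a power]
= (((t²⁰ · s¹²) · s⁸) / t²⁰) · ((s⁵)⁴)    [power of a power]
= (((t²⁰ · s¹²) · s⁸) / t²⁰) · s²⁰    [power of a power]
= s⁴⁰    [quotient of powers; product of powers]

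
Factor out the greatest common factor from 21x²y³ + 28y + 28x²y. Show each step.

7y(3x²y² + 4 + 4x²)

21x²y³ + 28y + 28x²y
= 7(3x²y³ + 4y + 4x²y)    [factor out 7]
= 7y(3x²y² + 4 + 4x²)    [factor out y]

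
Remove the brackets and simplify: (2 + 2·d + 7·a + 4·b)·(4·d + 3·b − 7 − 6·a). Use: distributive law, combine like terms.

−6·d − 22·b − 14 − 61·a + 8·d^2 + 22·b·d + 16·a·d − 3·a·b − 42·a^2 + 12·b^2

(2 + 2·d + 7·a + 4·b)·(4·d + 3·b − 7 − 6·a)
= 8·d + 6·b − 14 − 12·a + 8·d^2 + 6·b·d − 14·d − 12·a·d + 28·a·d + 21·a·b − 49·a − 42·a^2 + 16·b·d + 12·b^2 − 28·b − 24·a·b    [distributive law]
= −6·d − 22·b − 14 − 61·a + 8·d^2 + 22·b·d + 16·a·d − 3·a·b − 42·a^2 + 12·b^2    [combine like terms]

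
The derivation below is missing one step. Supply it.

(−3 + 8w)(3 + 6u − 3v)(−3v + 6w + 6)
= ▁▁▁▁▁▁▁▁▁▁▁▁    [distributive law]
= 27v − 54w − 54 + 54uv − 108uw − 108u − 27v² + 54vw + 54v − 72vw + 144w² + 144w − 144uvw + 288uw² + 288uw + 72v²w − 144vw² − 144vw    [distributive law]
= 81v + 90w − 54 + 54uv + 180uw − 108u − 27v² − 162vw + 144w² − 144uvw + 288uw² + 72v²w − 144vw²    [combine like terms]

Applying distributive law to the line above:

(−9 − 18u + 9v + 24w + 48uw − 24vw)(−3v + 6w + 6)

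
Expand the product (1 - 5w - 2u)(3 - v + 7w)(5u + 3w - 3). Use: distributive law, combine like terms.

33u + 33w - 9 - 11uv - 18vw + 3v - 16uw + 81w^2 + 31uvw + 15vw^2 - 217uw^2 - 105w^3 - 30u^2 + 10u^2v - 70u^2w

(1 - 5w - 2u)(3 - v + 7w)(5u + 3w - 3)
= (3 - v + 7w - 15w + 5vw - 35w^2 - 6u + 2uv - 14uw)(5u + 3w - 3)    [distributive law]
= (3 - v - 8w + 5vw - 35w^2 - 6u + 2uv - 14uw)(5u + 3w - 3)    [combine like terms]
= 15u + 9w - 9 - 5uv - 3vw + 3v - 40uw - 24w^2 + 24w + 25uvw + 15vw^2 - 15vw - 175uw^2 - 105w^3 + 105w^2 - 30u^2 - 18uw + 18u + 10u^2v + 6uvw - 6uv - 70u^2w - 42uw^2 + 42uw    [distributive law]
= 33u + 33w - 9 - 11uv - 18vw + 3v - 16uw + 81w^2 + 31uvw + 15vw^2 - 217uw^2 - 105w^3 - 30u^2 + 10u^2v - 70u^2w    [combine like terms]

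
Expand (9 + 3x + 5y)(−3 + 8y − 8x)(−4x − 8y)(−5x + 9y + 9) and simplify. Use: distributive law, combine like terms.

2376x² + 3672xy + 972x − 2160y² + 1944y + 3120x²y + 5772xy² − 6984y³ − 756x³ − 416x³y + 2464x²y² + 1312xy³ − 480x⁴ − 2880y⁴

(9 + 3x + 5y)(−3 + 8y − 8x)(−4x − 8y)(−5x + 9y + 9)
= (−27 + 72y − 72x − 9x + 24xy − 24x² − 15y + 40y² − 40xy)(−4x − 8y)(−5x + 9y + 9)    [distributive law]
= (−27 + 57y − 81x − 16xy − 24x² + 40y²)(−4x − 8y)(−5x + 9y + 9)    [combine like terms]
= (108x + 216y − 228xy − 456y² + 324x² + 648xy + 64x²y + 128xy² + 96x³ + 192x²y − 160xy² − 320y³)(−5x + 9y + 9)    [distributive law]
= (108x + 216y + 420xy − 456y² + 324x² + 256x²y − 32xy² + 96x³ − 320y³)(−5x + 9y + 9)    [combine like terms]
= −540x² + 972xy + 972x − 1080xy + 1944y² + 1944y − 2100x²y + 3780xy² + 3780xy + 2280xy² − 4104y³ − 4104y² − 1620x³ + 2916x²y + 2916x² − 1280x³y + 2304x²y² + 2304x²y + 160x²y² − 288xy³ − 288xy² − 480x⁴ + 864x³y + 864x³ + 1600xy³ − 2880y⁴ − 2880y³    [distributive law]
= 2376x² + 3672xy + 972x − 2160y² + 1944y + 3120x²y + 5772xy² − 6984y³ − 756x³ − 416x³y + 2464x²y² + 1312xy³ − 480x⁴ − 2880y⁴    [combine like terms]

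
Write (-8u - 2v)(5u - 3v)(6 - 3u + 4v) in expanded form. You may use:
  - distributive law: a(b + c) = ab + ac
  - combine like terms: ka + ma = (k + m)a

(-8u - 2v)(5u - 3v)(6 - 3u + 4v)
= (-40u^2 + 24uv - 10uv + 6v^2)(6 - 3u + 4v)    [distributive law]
= (-40u^2 + 14uv + 6v^2)(6 - 3u + 4v)    [combine like terms]
= -240u^2 + 120u^3 - 160u^2v + 84uv - 42u^2v + 56uv^2 + 36v^2 - 18uv^2 + 24v^3    [distributive law]
= -240u^2 + 120u^3 - 202u^2v + 84uv + 38uv^2 + 36v^2 + 24v^3    [combine like terms]

-240u^2 + 120u^3 - 202u^2v + 84uv + 38uv^2 + 36v^2 + 24v^3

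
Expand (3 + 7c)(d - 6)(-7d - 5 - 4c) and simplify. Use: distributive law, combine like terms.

(3 + 7c)(d - 6)(-7d - 5 - 4c)
= (3d - 18 + 7cd - 42c)(-7d - 5 - 4c)    [distributive law]
= -21d² - 15d - 12cd + 126d + 90 + 72c - 49cd² - 35cd - 28c²d + 294cd + 210c + 168c²    [distributive law]
= -21d² + 111d + 247cd + 90 + 282c - 49cd² - 28c²d + 168c²    [combine like terms]

-21d² + 111d + 247cd + 90 + 282c - 49cd² - 28c²d + 168c²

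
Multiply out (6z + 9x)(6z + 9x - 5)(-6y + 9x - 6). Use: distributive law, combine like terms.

(6z + 9x)(6z + 9x - 5)(-6y + 9x - 6)
= (36z^2 + 54xz - 30z + 54xz + 81x^2 - 45x)(-6y + 9x - 6)    [distributive law]
= (36z^2 + 108xz - 30z + 81x^2 - 45x)(-6y + 9x - 6)    [combine like terms]
= -216yz^2 + 324xz^2 - 216z^2 - 648xyz + 972x^2z - 648xz + 180yz - 270xz + 180z - 486x^2y + 729x^3 - 486x^2 + 270xy - 405x^2 + 270x    [distributive law]
= -216yz^2 + 324xz^2 - 216z^2 - 648xyz + 972x^2z - 918xz + 180yz + 180z - 486x^2y + 729x^3 - 891x^2 + 270xy + 270x    [combine like terms]

-216yz^2 + 324xz^2 - 216z^2 - 648xyz + 972x^2z - 918xz + 180yz + 180z - 486x^2y + 729x^3 - 891x^2 + 270xy + 270x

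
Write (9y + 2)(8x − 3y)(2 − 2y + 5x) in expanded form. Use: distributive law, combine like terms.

(9y + 2)(8x − 3y)(2 − 2y + 5x)
= (72xy − 27y^2 + 16x − 6y)(2 − 2y + 5x)    [distributive law]
= 144xy − 144xy^2 + 360x^2y − 54y^2 + 54y^3 − 135xy^2 + 32x − 32xy + 80x^2 − 12y + 12y^2 − 30xy    [distributive law]
= 82xy − 279xy^2 + 360x^2y − 42y^2 + 54y^3 + 32x + 80x^2 − 12y    [combine like terms]

82xy − 279xy^2 + 360x^2y − 42y^2 + 54y^3 + 32x + 80x^2 − 12y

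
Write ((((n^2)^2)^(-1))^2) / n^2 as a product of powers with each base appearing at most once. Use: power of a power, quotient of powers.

((((n^2)^2)^(-1))^2) / n^2
= (((n^2)^2)^(-2)) / n^2    [power of a power]
= ((n^2)^(-4)) / n^2    [power of a power]
= n^(-8) / n^2    [power of a power]
= n^(-10)    [quotient of powers]

n^(-10)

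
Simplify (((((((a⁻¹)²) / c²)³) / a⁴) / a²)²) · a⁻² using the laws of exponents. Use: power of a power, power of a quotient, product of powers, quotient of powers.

(((((((a⁻¹)²) / c²)³) / a⁴) / a²)²) · a⁻²
= (((((((a⁻¹)²) / c²)³) / a⁴)²) / ((a²)²)) · a⁻²    [power of a quotient]
= (((((((a⁻¹)²) / c²)³)²) / ((a⁴)²)) / ((a²)²)) · a⁻²    [power of a quotient]
= ((((((a⁻¹)²) / c²)⁶) / ((a⁴)²)) / ((a²)²)) · a⁻²    [power of a power]
= ((((((a⁻¹)²)⁶) / ((c²)⁶)) / ((a⁴)²)) / ((a²)²)) · a⁻²    [power of a quotient]
= (((((a⁻¹)¹²) / ((c²)⁶)) / ((a⁴)²)) / ((a²)²)) · a⁻²    [power of a power]
= (((a⁻¹² / ((c²)⁶)) / ((a⁴)²)) / ((a²)²)) · a⁻²    [power of a power]
= (((a⁻¹² / c¹²) / ((a⁴)²)) / ((a²)²)) · a⁻²    [power of a power]
= (((a⁻¹² / c¹²) / a⁸) / ((a²)²)) · a⁻²    [power of a power]
= (((a⁻¹² / c¹²) / a⁸) / a⁴) · a⁻²    [power of a power]
= a⁻²⁶c⁻¹²    [quotient of powers; product of powers]

a⁻²⁶c⁻¹²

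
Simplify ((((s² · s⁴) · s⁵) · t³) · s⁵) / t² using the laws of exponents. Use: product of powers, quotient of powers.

s¹⁶t

((((s² · s⁴) · s⁵) · t³) · s⁵) / t²
= (((s⁶ · s⁵) · t³) · s⁵) / t²    [product of powers]
= ((s¹¹ · t³) · s⁵) / t²    [product of powers]
= s¹⁶t    [quotient of powers; product of powers]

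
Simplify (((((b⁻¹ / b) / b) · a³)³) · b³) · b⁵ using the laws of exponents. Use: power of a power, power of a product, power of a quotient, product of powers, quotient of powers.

(((((b⁻¹ / b) / b) · a³)³) · b³) · b⁵
= (((((b⁻¹ / b) / b)³) · ((a³)³)) · b³) · b⁵    [power of a product]
= (((((b⁻¹ / b)³) / (b³)) · ((a³)³)) · b³) · b⁵    [power of a quotient]
= ((((((b⁻¹)³) / (b³)) / (b³)) · ((a³)³)) · b³) · b⁵    [power of a quotient]
= ((((b⁻³ / (b³)) / (b³)) · ((a³)³)) · b³) · b⁵    [power of a power]
= (((b⁻⁶ / (b³)) · ((a³)³)) · b³) · b⁵    [quotient of powers]
= ((b⁻⁹ · ((a³)³)) · b³) · b⁵    [quotient of powers]
= ((b⁻⁹ · a⁹) · b³) · b⁵    [power of a power]
= a⁹b⁻¹    [product of powers]

a⁹b⁻¹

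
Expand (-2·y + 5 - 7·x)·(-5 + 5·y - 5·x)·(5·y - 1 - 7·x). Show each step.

185·y^2 - 160·y - 170·x·y - 50·y^3 - 55·x·y^2 + 350·x^2·y + 25 + 165·x - 105·x^2 - 245·x^3

(-2·y + 5 - 7·x)·(-5 + 5·y - 5·x)·(5·y - 1 - 7·x)
= (10·y - 10·y^2 + 10·x·y - 25 + 25·y - 25·x + 35·x - 35·x·y + 35·x^2)·(5·y - 1 - 7·x)    [distributive law]
= (35·y - 10·y^2 - 25·x·y - 25 + 10·x + 35·x^2)·(5·y - 1 - 7·x)    [combine like terms]
= 175·y^2 - 35·y - 245·x·y - 50·y^3 + 10·y^2 + 70·x·y^2 - 125·x·y^2 + 25·x·y + 175·x^2·y - 125·y + 25 + 175·x + 50·x·y - 10·x - 70·x^2 + 175·x^2·y - 35·x^2 - 245·x^3    [distributive law]
= 185·y^2 - 160·y - 170·x·y - 50·y^3 - 55·x·y^2 + 350·x^2·y + 25 + 165·x - 105·x^2 - 245·x^3    [combine like terms]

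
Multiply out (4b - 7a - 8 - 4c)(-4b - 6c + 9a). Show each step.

-16b^2 - 8bc + 64ab + 6ac - 63a^2 + 32b + 48c - 72a + 24c^2

(4b - 7a - 8 - 4c)(-4b - 6c + 9a)
= -16b^2 - 24bc + 36ab + 28ab + 42ac - 63a^2 + 32b + 48c - 72a + 16bc + 24c^2 - 36ac    [distributive law]
= -16b^2 - 8bc + 64ab + 6ac - 63a^2 + 32b + 48c - 72a + 24c^2    [combine like terms]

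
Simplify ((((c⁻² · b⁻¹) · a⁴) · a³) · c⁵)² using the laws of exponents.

a¹⁴b⁻²c⁶

((((c⁻² · b⁻¹) · a⁴) · a³) · c⁵)²
= ((((c⁻² · b⁻¹) · a⁴) · a³)²) · ((c⁵)²)    [power of a product]
= ((((c⁻² · b⁻¹) · a⁴)²) · ((a³)²)) · ((c⁵)²)    [power of a product]
= ((((c⁻² · b⁻¹)²) · ((a⁴)²)) · ((a³)²)) · ((c⁵)²)    [power of a product]
= (((((c⁻²)²) · ((b⁻¹)²)) · ((a⁴)²)) · ((a³)²)) · ((c⁵)²)    [power of a product]
= (((c⁻⁴ · ((b⁻¹)²)) · ((a⁴)²)) · ((a³)²)) · ((c⁵)²)    [power of a power]
= (((c⁻⁴ · b⁻²) · ((a⁴)²)) · ((a³)²)) · ((c⁵)²)    [power of a power]
= (((c⁻⁴ · b⁻²) · a⁸) · ((a³)²)) · ((c⁵)²)    [power of a power]
= (((c⁻⁴ · b⁻²) · a⁸) · a⁶) · ((c⁵)²)    [power of a power]
= (((c⁻⁴ · b⁻²) · a⁸) · a⁶) · c¹⁰    [power of a power]
= a¹⁴b⁻²c⁶    [product of powers]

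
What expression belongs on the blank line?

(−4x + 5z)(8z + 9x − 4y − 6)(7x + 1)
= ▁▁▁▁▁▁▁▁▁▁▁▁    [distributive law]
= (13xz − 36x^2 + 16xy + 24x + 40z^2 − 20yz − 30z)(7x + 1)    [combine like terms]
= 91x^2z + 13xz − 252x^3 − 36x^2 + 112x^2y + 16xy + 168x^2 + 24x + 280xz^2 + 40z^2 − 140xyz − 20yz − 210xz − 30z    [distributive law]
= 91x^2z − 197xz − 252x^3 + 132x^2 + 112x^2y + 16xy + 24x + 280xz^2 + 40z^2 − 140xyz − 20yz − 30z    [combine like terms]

By distributive law:

(−32xz − 36x^2 + 16xy + 24x + 40z^2 + 45xz − 20yz − 30z)(7x + 1)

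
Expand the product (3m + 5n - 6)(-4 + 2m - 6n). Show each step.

-24m + 6m^2 - 8mn + 16n - 30n^2 + 24

(3m + 5n - 6)(-4 + 2m - 6n)
= -12m + 6m^2 - 18mn - 20n + 10mn - 30n^2 + 24 - 12m + 36n    [distributive law]
= -24m + 6m^2 - 8mn + 16n - 30n^2 + 24    [combine like terms]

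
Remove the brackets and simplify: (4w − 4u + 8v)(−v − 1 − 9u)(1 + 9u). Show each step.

(4w − 4u + 8v)(−v − 1 − 9u)(1 + 9u)
= (−4vw − 4w − 36uw + 4uv + 4u + 36u^2 − 8v^2 − 8v − 72uv)(1 + 9u)    [distributive law]
= (−4vw − 4w − 36uw − 68uv + 4u + 36u^2 − 8v^2 − 8v)(1 + 9u)    [combine like terms]
= −4vw − 36uvw − 4w − 36uw − 36uw − 324u^2w − 68uv − 612u^2v + 4u + 36u^2 + 36u^2 + 324u^3 − 8v^2 − 72uv^2 − 8v − 72uv    [distributive law]
= −4vw − 36uvw − 4w − 72uw − 324u^2w − 140uv − 612u^2v + 4u + 72u^2 + 324u^3 − 8v^2 − 72uv^2 − 8v    [combine like terms]

−4vw − 36uvw − 4w − 72uw − 324u^2w − 140uv − 612u^2v + 4u + 72u^2 + 324u^3 − 8v^2 − 72uv^2 − 8v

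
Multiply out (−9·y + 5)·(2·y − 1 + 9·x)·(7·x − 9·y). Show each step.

603·x·y^2 + 162·y^3 − 272·x·y − 171·y^2 − 567·x^2·y − 35·x + 45·y + 315·x^2

(−9·y + 5)·(2·y − 1 + 9·x)·(7·x − 9·y)
= (−18·y^2 + 9·y − 81·x·y + 10·y − 5 + 45·x)·(7·x − 9·y)    [distributive law]
= (−18·y^2 + 19·y − 81·x·y − 5 + 45·x)·(7·x − 9·y)    [combine like terms]
= −126·x·y^2 + 162·y^3 + 133·x·y − 171·y^2 − 567·x^2·y + 729·x·y^2 − 35·x + 45·y + 315·x^2 − 405·x·y    [distributive law]
= 603·x·y^2 + 162·y^3 − 272·x·y − 171·y^2 − 567·x^2·y − 35·x + 45·y + 315·x^2    [combine like terms]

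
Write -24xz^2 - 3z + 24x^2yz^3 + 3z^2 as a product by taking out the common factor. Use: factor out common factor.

3z(-8xz - 1 + 8x^2yz^2 + z)

-24xz^2 - 3z + 24x^2yz^3 + 3z^2
= 3(-8xz^2 - z + 8x^2yz^3 + z^2)    [factor out 3]
= 3z(-8xz - 1 + 8x^2yz^2 + z)    [factor out z]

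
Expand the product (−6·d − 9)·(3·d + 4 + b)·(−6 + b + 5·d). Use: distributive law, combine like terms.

(−6·d − 9)·(3·d + 4 + b)·(−6 + b + 5·d)
= (−18·d^2 − 24·d − 6·b·d − 27·d − 36 − 9·b)·(−6 + b + 5·d)    [distributive law]
= (−18·d^2 − 51·d − 6·b·d − 36 − 9·b)·(−6 + b + 5·d)    [combine like terms]
= 108·d^2 − 18·b·d^2 − 90·d^3 + 306·d − 51·b·d − 255·d^2 + 36·b·d − 6·b^2·d − 30·b·d^2 + 216 − 36·b − 180·d + 54·b − 9·b^2 − 45·b·d    [distributive law]
= −147·d^2 − 48·b·d^2 − 90·d^3 + 126·d − 60·b·d − 6·b^2·d + 216 + 18·b − 9·b^2    [combine like terms]

−147·d^2 − 48·b·d^2 − 90·d^3 + 126·d − 60·b·d − 6·b^2·d + 216 + 18·b − 9·b^2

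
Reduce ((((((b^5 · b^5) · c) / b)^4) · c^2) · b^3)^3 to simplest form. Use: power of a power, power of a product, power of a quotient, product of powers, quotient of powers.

((((((b^5 · b^5) · c) / b)^4) · c^2) · b^3)^3
= ((((((b^5 · b^5) · c) / b)^4) · c^2)^3) · ((b^3)^3)    [power of a product]
= ((((((b^5 · b^5) · c) / b)^4)^3) · ((c^2)^3)) · ((b^3)^3)    [power of a product]
= (((((b^5 · b^5) · c) / b)^12) · ((c^2)^3)) · ((b^3)^3)    [power of a power]
= (((((b^5 · b^5) · c)^12) / (b^12)) · ((c^2)^3)) · ((b^3)^3)    [power of a quotient]
= (((((b^5 · b^5)^12) · (c^12)) / (b^12)) · ((c^2)^3)) · ((b^3)^3)    [power of a product]
= ((((((b^5)^12) · ((b^5)^12)) · (c^12)) / (b^12)) · ((c^2)^3)) · ((b^3)^3)    [power of a product]
= ((((b^60 · ((b^5)^12)) · (c^12)) / (b^12)) · ((c^2)^3)) · ((b^3)^3)    [power of a power]
= ((((b^60 · b^60) · (c^12)) / (b^12)) · ((c^2)^3)) · ((b^3)^3)    [power of a power]
= (((b^120 · (c^12)) / (b^12)) · ((c^2)^3)) · ((b^3)^3)    [product of powers]
= (((b^120 · c^12) / b^12) · c^6) · ((b^3)^3)    [power of a power]
= (((b^120 · c^12) / b^12) · c^6) · b^9    [power of a power]
= b^117c^18    [quotient of powers; product of powers]

b^117c^18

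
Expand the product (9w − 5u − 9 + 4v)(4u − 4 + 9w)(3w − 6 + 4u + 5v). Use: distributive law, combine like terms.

(9w − 5u − 9 + 4v)(4u − 4 + 9w)(3w − 6 + 4u + 5v)
= (36uw − 36w + 81w^2 − 20u^2 + 20u − 45uw − 36u + 36 − 81w + 16uv − 16v + 36vw)(3w − 6 + 4u + 5v)    [distributive law]
= (−9uw − 117w + 81w^2 − 20u^2 − 16u + 36 + 16uv − 16v + 36vw)(3w − 6 + 4u + 5v)    [combine like terms]
= −27uw^2 + 54uw − 36u^2w − 45uvw − 351w^2 + 702w − 468uw − 585vw + 243w^3 − 486w^2 + 324uw^2 + 405vw^2 − 60u^2w + 120u^2 − 80u^3 − 100u^2v − 48uw + 96u − 64u^2 − 80uv + 108w − 216 + 144u + 180v + 48uvw − 96uv + 64u^2v + 80uv^2 − 48vw + 96v − 64uv − 80v^2 + 108vw^2 − 216vw + 144uvw + 180v^2w    [distributive law]
= 297uw^2 − 462uw − 96u^2w + 147uvw − 837w^2 + 810w − 849vw + 243w^3 + 513vw^2 + 56u^2 − 80u^3 − 36u^2v + 240u − 240uv − 216 + 276v + 80uv^2 − 80v^2 + 180v^2w    [combine like terms]

297uw^2 − 462uw − 96u^2w + 147uvw − 837w^2 + 810w − 849vw + 243w^3 + 513vw^2 + 56u^2 − 80u^3 − 36u^2v + 240u − 240uv − 216 + 276v + 80uv^2 − 80v^2 + 180v^2w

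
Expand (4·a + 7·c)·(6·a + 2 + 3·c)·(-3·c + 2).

(4·a + 7·c)·(6·a + 2 + 3·c)·(-3·c + 2)
= (24·a^2 + 8·a + 12·a·c + 42·a·c + 14·c + 21·c^2)·(-3·c + 2)    [distributive law]
= (24·a^2 + 8·a + 54·a·c + 14·c + 21·c^2)·(-3·c + 2)    [combine like terms]
= -72·a^2·c + 48·a^2 - 24·a·c + 16·a - 162·a·c^2 + 108·a·c - 42·c^2 + 28·c - 63·c^3 + 42·c^2    [distributive law]
= -72·a^2·c + 48·a^2 + 84·a·c + 16·a - 162·a·c^2 + 28·c - 63·c^3    [combine like terms]

-72·a^2·c + 48·a^2 + 84·a·c + 16·a - 162·a·c^2 + 28·c - 63·c^3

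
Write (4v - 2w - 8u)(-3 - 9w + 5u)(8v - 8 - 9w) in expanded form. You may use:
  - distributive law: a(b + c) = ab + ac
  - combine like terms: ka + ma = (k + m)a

(4v - 2w - 8u)(-3 - 9w + 5u)(8v - 8 - 9w)
= (-12v - 36vw + 20uv + 6w + 18w^2 - 10uw + 24u + 72uw - 40u^2)(8v - 8 - 9w)    [distributive law]
= (-12v - 36vw + 20uv + 6w + 18w^2 + 62uw + 24u - 40u^2)(8v - 8 - 9w)    [combine like terms]
= -96v^2 + 96v + 108vw - 288v^2w + 288vw + 324vw^2 + 160uv^2 - 160uv - 180uvw + 48vw - 48w - 54w^2 + 144vw^2 - 144w^2 - 162w^3 + 496uvw - 496uw - 558uw^2 + 192uv - 192u - 216uw - 320u^2v + 320u^2 + 360u^2w    [distributive law]
= -96v^2 + 96v + 444vw - 288v^2w + 468vw^2 + 160uv^2 + 32uv + 316uvw - 48w - 198w^2 - 162w^3 - 712uw - 558uw^2 - 192u - 320u^2v + 320u^2 + 360u^2w    [combine like terms]

-96v^2 + 96v + 444vw - 288v^2w + 468vw^2 + 160uv^2 + 32uv + 316uvw - 48w - 198w^2 - 162w^3 - 712uw - 558uw^2 - 192u - 320u^2v + 320u^2 + 360u^2w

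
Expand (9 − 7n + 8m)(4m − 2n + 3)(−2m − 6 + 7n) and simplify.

(9 − 7n + 8m)(4m − 2n + 3)(−2m − 6 + 7n)
= (36m − 18n + 27 − 28mn + 14n^2 − 21n + 32m^2 − 16mn + 24m)(−2m − 6 + 7n)    [distributive law]
= (60m − 39n + 27 − 44mn + 14n^2 + 32m^2)(−2m − 6 + 7n)    [combine like terms]
= −120m^2 − 360m + 420mn + 78mn + 234n − 273n^2 − 54m − 162 + 189n + 88m^2n + 264mn − 308mn^2 − 28mn^2 − 84n^2 + 98n^3 − 64m^3 − 192m^2 + 224m^2n    [distributive law]
= −312m^2 − 414m + 762mn + 423n − 357n^2 − 162 + 312m^2n − 336mn^2 + 98n^3 − 64m^3    [combine like terms]

−312m^2 − 414m + 762mn + 423n − 357n^2 − 162 + 312m^2n − 336mn^2 + 98n^3 − 64m^3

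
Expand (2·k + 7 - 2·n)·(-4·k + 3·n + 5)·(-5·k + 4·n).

40·k^3 - 102·k^2·n + 86·k·n^2 + 90·k^2 - 127·k·n + 44·n^2 - 175·k + 140·n - 24·n^3

(2·k + 7 - 2·n)·(-4·k + 3·n + 5)·(-5·k + 4·n)
= (-8·k^2 + 6·k·n + 10·k - 28·k + 21·n + 35 + 8·k·n - 6·n^2 - 10·n)·(-5·k + 4·n)    [distributive law]
= (-8·k^2 + 14·k·n - 18·k + 11·n + 35 - 6·n^2)·(-5·k + 4·n)    [combine like terms]
= 40·k^3 - 32·k^2·n - 70·k^2·n + 56·k·n^2 + 90·k^2 - 72·k·n - 55·k·n + 44·n^2 - 175·k + 140·n + 30·k·n^2 - 24·n^3    [distributive law]
= 40·k^3 - 102·k^2·n + 86·k·n^2 + 90·k^2 - 127·k·n + 44·n^2 - 175·k + 140·n - 24·n^3    [combine like terms]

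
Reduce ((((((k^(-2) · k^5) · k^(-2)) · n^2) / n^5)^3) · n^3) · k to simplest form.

k^4·n^(-6)

((((((k^(-2) · k^5) · k^(-2)) · n^2) / n^5)^3) · n^3) · k
= ((((((k^(-2) · k^5) · k^(-2)) · n^2)^3) / ((n^5)^3)) · n^3) · k    [power of a quotient]
= ((((((k^(-2) · k^5) · k^(-2))^3) · ((n^2)^3)) / ((n^5)^3)) · n^3) · k    [power of a product]
= ((((((k^(-2) · k^5)^3) · ((k^(-2))^3)) · ((n^2)^3)) / ((n^5)^3)) · n^3) · k    [power of a product]
= (((((((k^(-2))^3) · ((k^5)^3)) · ((k^(-2))^3)) · ((n^2)^3)) / ((n^5)^3)) · n^3) · k    [power of a product]
= (((((k^(-6) · ((k^5)^3)) · ((k^(-2))^3)) · ((n^2)^3)) / ((n^5)^3)) · n^3) · k    [power of a power]
= (((((k^(-6) · k^15) · ((k^(-2))^3)) · ((n^2)^3)) / ((n^5)^3)) · n^3) · k    [power of a power]
= ((((k^9 · ((k^(-2))^3)) · ((n^2)^3)) / ((n^5)^3)) · n^3) · k    [product of powers]
= ((((k^9 · k^(-6)) · ((n^2)^3)) / ((n^5)^3)) · n^3) · k    [power of a power]
= (((k^3 · ((n^2)^3)) / ((n^5)^3)) · n^3) · k    [product of powers]
= (((k^3 · n^6) / ((n^5)^3)) · n^3) · k    [power of a power]
= (((k^3 · n^6) / n^15) · n^3) · k    [power of a power]
= k^4·n^(-6)    [quotient of powers; product of powers]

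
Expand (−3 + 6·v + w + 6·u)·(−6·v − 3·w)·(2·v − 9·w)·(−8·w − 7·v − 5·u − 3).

(−3 + 6·v + w + 6·u)·(−6·v − 3·w)·(2·v − 9·w)·(−8·w − 7·v − 5·u − 3)
= (18·v + 9·w − 36·v^2 − 18·v·w − 6·v·w − 3·w^2 − 36·u·v − 18·u·w)·(2·v − 9·w)·(−8·w − 7·v − 5·u − 3)    [distributive law]
= (18·v + 9·w − 36·v^2 − 24·v·w − 3·w^2 − 36·u·v − 18·u·w)·(2·v − 9·w)·(−8·w − 7·v − 5·u − 3)    [combine like terms]
= (36·v^2 − 162·v·w + 18·v·w − 81·w^2 − 72·v^3 + 324·v^2·w − 48·v^2·w + 216·v·w^2 − 6·v·w^2 + 27·w^3 − 72·u·v^2 + 324·u·v·w − 36·u·v·w + 162·u·w^2)·(−8·w − 7·v − 5·u − 3)    [distributive law]
= (36·v^2 − 144·v·w − 81·w^2 − 72·v^3 + 276·v^2·w + 210·v·w^2 + 27·w^3 − 72·u·v^2 + 288·u·v·w + 162·u·w^2)·(−8·w − 7·v − 5·u − 3)    [combine like terms]
= −288·v^2·w − 252·v^3 − 180·u·v^2 − 108·v^2 + 1152·v·w^2 + 1008·v^2·w + 720·u·v·w + 432·v·w + 648·w^3 + 567·v·w^2 + 405·u·w^2 + 243·w^2 + 576·v^3·w + 504·v^4 + 360·u·v^3 + 216·v^3 − 2208·v^2·w^2 − 1932·v^3·w − 1380·u·v^2·w − 828·v^2·w − 1680·v·w^3 − 1470·v^2·w^2 − 1050·u·v·w^2 − 630·v·w^2 − 216·w^4 − 189·v·w^3 − 135·u·w^3 − 81·w^3 + 576·u·v^2·w + 504·u·v^3 + 360·u^2·v^2 + 216·u·v^2 − 2304·u·v·w^2 − 2016·u·v^2·w − 1440·u^2·v·w − 864·u·v·w − 1296·u·w^3 − 1134·u·v·w^2 − 810·u^2·w^2 − 486·u·w^2    [distributive law]
= −108·v^2·w − 36·v^3 + 36·u·v^2 − 108·v^2 + 1089·v·w^2 − 144·u·v·w + 432·v·w + 567·w^3 − 81·u·w^2 + 243·w^2 − 1356·v^3·w + 504·v^4 + 864·u·v^3 − 3678·v^2·w^2 − 2820·u·v^2·w − 1869·v·w^3 − 4488·u·v·w^2 − 216·w^4 − 1431·u·w^3 + 360·u^2·v^2 − 1440·u^2·v·w − 810·u^2·w^2    [combine like terms]

−108·v^2·w − 36·v^3 + 36·u·v^2 − 108·v^2 + 1089·v·w^2 − 144·u·v·w + 432·v·w + 567·w^3 − 81·u·w^2 + 243·w^2 − 1356·v^3·w + 504·v^4 + 864·u·v^3 − 3678·v^2·w^2 − 2820·u·v^2·w − 1869·v·w^3 − 4488·u·v·w^2 − 216·w^4 − 1431·u·w^3 + 360·u^2·v^2 − 1440·u^2·v·w − 810·u^2·w^2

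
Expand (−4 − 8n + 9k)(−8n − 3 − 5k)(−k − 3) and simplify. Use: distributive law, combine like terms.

40kn − 168n + 9k − 36 + 142k² − 64kn² − 192n² + 32k²n + 45k³

(−4 − 8n + 9k)(−8n − 3 − 5k)(−k − 3)
= (32n + 12 + 20k + 64n² + 24n + 40kn − 72kn − 27k − 45k²)(−k − 3)    [distributive law]
= (56n + 12 − 7k + 64n² − 32kn − 45k²)(−k − 3)    [combine like terms]
= −56kn − 168n − 12k − 36 + 7k² + 21k − 64kn² − 192n² + 32k²n + 96kn + 45k³ + 135k²    [distributive law]
= 40kn − 168n + 9k − 36 + 142k² − 64kn² − 192n² + 32k²n + 45k³    [combine like terms]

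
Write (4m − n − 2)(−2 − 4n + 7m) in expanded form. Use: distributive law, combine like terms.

(4m − n − 2)(−2 − 4n + 7m)
= −8m − 16mn + 28m² + 2n + 4n² − 7mn + 4 + 8n − 14m    [distributive law]
= −22m − 23mn + 28m² + 10n + 4n² + 4    [combine like terms]

−22m − 23mn + 28m² + 10n + 4n² + 4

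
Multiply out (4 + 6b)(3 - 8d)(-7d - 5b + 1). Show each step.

(4 + 6b)(3 - 8d)(-7d - 5b + 1)
= (12 - 32d + 18b - 48bd)(-7d - 5b + 1)    [distributive law]
= -84d - 60b + 12 + 224d² + 160bd - 32d - 126bd - 90b² + 18b + 336bd² + 240b²d - 48bd    [distributive law]
= -116d - 42b + 12 + 224d² - 14bd - 90b² + 336bd² + 240b²d    [combine like terms]

-116d - 42b + 12 + 224d² - 14bd - 90b² + 336bd² + 240b²d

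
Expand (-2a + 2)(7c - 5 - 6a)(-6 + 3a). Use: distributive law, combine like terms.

(-2a + 2)(7c - 5 - 6a)(-6 + 3a)
= (-14ac + 10a + 12a^2 + 14c - 10 - 12a)(-6 + 3a)    [distributive law]
= (-14ac - 2a + 12a^2 + 14c - 10)(-6 + 3a)    [combine like terms]
= 84ac - 42a^2c + 12a - 6a^2 - 72a^2 + 36a^3 - 84c + 42ac + 60 - 30a    [distributive law]
= 126ac - 42a^2c - 18a - 78a^2 + 36a^3 - 84c + 60    [combine like terms]

126ac - 42a^2c - 18a - 78a^2 + 36a^3 - 84c + 60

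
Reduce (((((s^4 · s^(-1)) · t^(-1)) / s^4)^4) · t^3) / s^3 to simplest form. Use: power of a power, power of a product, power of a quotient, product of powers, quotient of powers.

s^(-7)t^(-1)

(((((s^4 · s^(-1)) · t^(-1)) / s^4)^4) · t^3) / s^3
= (((((s^4 · s^(-1)) · t^(-1))^4) / ((s^4)^4)) · t^3) / s^3    [power of a quotient]
= (((((s^4 · s^(-1))^4) · ((t^(-1))^4)) / ((s^4)^4)) · t^3) / s^3    [power of a product]
= ((((((s^4)^4) · ((s^(-1))^4)) · ((t^(-1))^4)) / ((s^4)^4)) · t^3) / s^3    [power of a product]
= ((((s^16 · ((s^(-1))^4)) · ((t^(-1))^4)) / ((s^4)^4)) · t^3) / s^3    [power of a power]
= ((((s^16 · s^(-4)) · ((t^(-1))^4)) / ((s^4)^4)) · t^3) / s^3    [power of a power]
= (((s^12 · ((t^(-1))^4)) / ((s^4)^4)) · t^3) / s^3    [product of powers]
= (((s^12 · t^(-4)) / ((s^4)^4)) · t^3) / s^3    [power of a power]
= (((s^12 · t^(-4)) / s^16) · t^3) / s^3    [power of a power]
= s^(-7)t^(-1)    [quotient of powers; product of powers]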